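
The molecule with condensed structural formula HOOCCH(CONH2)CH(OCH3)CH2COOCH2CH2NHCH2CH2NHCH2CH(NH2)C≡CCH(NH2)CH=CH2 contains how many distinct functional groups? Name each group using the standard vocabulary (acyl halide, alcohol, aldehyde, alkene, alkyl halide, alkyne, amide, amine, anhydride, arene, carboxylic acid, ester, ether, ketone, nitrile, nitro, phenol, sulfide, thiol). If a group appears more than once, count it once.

Working along the chain:
  HOOC: –COOH: carbonyl C bonded to –OH and C → carboxylic acid (the –OH is not a separate alcohol).
  CH(CONH2): pendant –CONH2: carbonyl C bonded to C and N → amide.
  CH(OCH3): pendant –OCH3: C–O–C with sp³ C, no adjacent C=O → ether.
  CH2COOCH2: –C(=O)–O–C with C on the carbonyl side → ester.
  CH2NHCH2: C–N–C with sp³ carbons and no adjacent C=O → amine (secondary).
  CH2NHCH2: C–N–C with sp³ carbons and no adjacent C=O → amine (secondary).
  CH(NH2): –NH2 on an sp³ carbon with no adjacent C=O → amine.
  C≡C: C≡C triple bond → alkyne.
  CH(NH2): –NH2 on an sp³ carbon with no adjacent C=O → amine.
  CH=CH2: C=C double bond → alkene.
Distinct types present: alkene, alkyne, amide, amine, carboxylic acid, ester, ether.

7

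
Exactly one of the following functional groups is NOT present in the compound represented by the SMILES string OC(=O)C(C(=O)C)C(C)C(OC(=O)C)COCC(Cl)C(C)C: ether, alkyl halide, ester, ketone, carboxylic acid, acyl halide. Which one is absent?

alkyl halide: present (CH(Cl) — halogen on an sp³ carbon → alkyl halide).
ester: present (CH(OCOCH3) — pendant –OC(=O)CH3: an acyloxy group → ester).
ether: present (CH2OCH2 — C–O–C with sp³ carbons on both sides and no adjacent C=O → ether).
ketone: present (CH(COCH3) — pendant –COCH3: carbonyl C bonded to two carbons → ketone).
carboxylic acid: present (HOOC — –COOH: carbonyl C bonded to –OH and C → carboxylic acid (the –OH is not a separate alcohol)).
acyl halide: no segment matches this pattern.

acyl halide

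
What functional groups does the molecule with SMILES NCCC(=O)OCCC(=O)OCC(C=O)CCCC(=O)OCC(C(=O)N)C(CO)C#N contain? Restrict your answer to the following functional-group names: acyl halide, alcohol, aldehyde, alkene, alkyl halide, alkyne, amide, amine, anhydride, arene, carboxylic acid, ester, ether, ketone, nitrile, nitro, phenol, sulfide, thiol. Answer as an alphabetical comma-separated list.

Working along the chain:
  H2NCH2: –NH2 on an sp³ carbon with no adjacent C=O → amine.
  CH2COOCH2: –C(=O)–O–C with C on the carbonyl side → ester.
  CH2COOCH2: –C(=O)–O–C with C on the carbonyl side → ester.
  CH(CHO): pendant –CHO: carbonyl C bonded to C and H → aldehyde.
  CH2COOCH2: –C(=O)–O–C with C on the carbonyl side → ester.
  CH(CONH2): pendant –CONH2: carbonyl C bonded to C and N → amide.
  CH(CH2OH): pendant –CH2OH on an sp³ backbone C → alcohol.
  CN: –C≡N: carbon triple-bonded to nitrogen → nitrile.

alcohol, aldehyde, amide, amine, ester, nitrile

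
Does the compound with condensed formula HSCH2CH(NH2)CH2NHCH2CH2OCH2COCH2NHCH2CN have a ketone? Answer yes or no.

Taking each segment in turn:
  HSCH2: –SH on an sp³ carbon → thiol.
  CH(NH2): –NH2 on an sp³ carbon with no adjacent C=O → amine.
  CH2NHCH2: C–N–C with sp³ carbons and no adjacent C=O → amine (secondary).
  CH2OCH2: C–O–C with sp³ carbons on both sides and no adjacent C=O → ether.
  CO: –C(=O)– with carbon on both sides → ketone.
  CH2NHCH2: C–N–C with sp³ carbons and no adjacent C=O → amine (secondary).
  CN: –C≡N: carbon triple-bonded to nitrogen → nitrile.
The CO segment supplies the ketone: –C(=O)– with carbon on both sides → ketone.

yes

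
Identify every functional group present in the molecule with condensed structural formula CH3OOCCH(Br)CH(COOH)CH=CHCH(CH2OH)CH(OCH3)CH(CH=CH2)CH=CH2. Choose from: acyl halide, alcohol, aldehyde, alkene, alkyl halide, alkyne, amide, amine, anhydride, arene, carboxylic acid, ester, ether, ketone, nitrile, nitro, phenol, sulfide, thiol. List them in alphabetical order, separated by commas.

Working along the chain:
  CH3OOC: CH3O–C(=O)–: carbonyl C bonded to C and to –OCH3 → ester (not ketone + ether).
  CH(Br): halogen on an sp³ carbon → alkyl halide.
  CH(COOH): pendant –COOH: carbonyl C bonded to C and –OH → carboxylic acid.
  CH=CH: C=C double bond → alkene.
  CH(CH2OH): pendant –CH2OH on an sp³ backbone C → alcohol.
  CH(OCH3): pendant –OCH3: C–O–C with sp³ C, no adjacent C=O → ether.
  CH(CH=CH2): pendant –CH=CH2: C=C double bond → alkene.
  CH=CH2: C=C double bond → alkene.

alcohol, alkene, alkyl halide, carboxylic acid, ester, ether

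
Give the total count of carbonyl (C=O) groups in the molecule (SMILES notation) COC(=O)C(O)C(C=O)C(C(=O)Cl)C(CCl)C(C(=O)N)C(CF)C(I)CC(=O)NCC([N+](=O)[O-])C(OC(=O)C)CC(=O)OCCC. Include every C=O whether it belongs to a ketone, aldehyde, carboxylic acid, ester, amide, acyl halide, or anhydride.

CH3OOC: ester, 1 C=O (running total 1).
CH(CHO): aldehyde, 1 C=O (running total 2).
CH(COCl): acyl halide, 1 C=O (running total 3).
CH(CONH2): amide, 1 C=O (running total 4).
CH2CONHCH2: amide, 1 C=O (running total 5).
CH(OCOCH3): ester, 1 C=O (running total 6).
CH2COOCH2: ester, 1 C=O (running total 7).

7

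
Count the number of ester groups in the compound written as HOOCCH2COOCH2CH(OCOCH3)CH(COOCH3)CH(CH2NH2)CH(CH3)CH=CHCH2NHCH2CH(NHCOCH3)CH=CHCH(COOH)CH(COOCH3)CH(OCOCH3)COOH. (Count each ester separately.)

Reading the structure from left to right:
  HOOC: –COOH: carbonyl C bonded to –OH and C → carboxylic acid (the –OH is not a separate alcohol).
  CH2COOCH2: –C(=O)–O–C with C on the carbonyl side → ester.
  CH(OCOCH3): pendant –OC(=O)CH3: an acyloxy group → ester.
  CH(COOCH3): pendant –COOCH3: carbonyl C bonded to C and –OCH3 → ester.
  CH(CH2NH2): pendant –CH2NH2: N on sp³ C, no adjacent C=O → amine.
  CH=CH: C=C double bond → alkene.
  CH2NHCH2: C–N–C with sp³ carbons and no adjacent C=O → amine (secondary).
  CH(NHCOCH3): pendant –NHC(=O)CH3: N bonded to a carbonyl → amide (not amine).
  CH=CH: C=C double bond → alkene.
  CH(COOH): pendant –COOH: carbonyl C bonded to C and –OH → carboxylic acid.
  CH(COOCH3): pendant –COOCH3: carbonyl C bonded to C and –OCH3 → ester.
  CH(OCOCH3): pendant –OC(=O)CH3: an acyloxy group → ester.
  COOH: –COOH: carbonyl C bonded to –OH and C → carboxylic acid (the –OH is not a separate alcohol).
Ester appears at: CH2COOCH2, CH(OCOCH3), CH(COOCH3), CH(COOCH3), CH(OCOCH3) → 5.

5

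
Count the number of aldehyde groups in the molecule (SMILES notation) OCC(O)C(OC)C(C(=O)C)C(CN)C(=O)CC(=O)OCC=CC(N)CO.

Taking each segment in turn:
  HOCH2: HO– on an sp³ carbon → alcohol.
  CH(OH): –OH on an sp³ carbon → alcohol (secondary).
  CH(OCH3): pendant –OCH3: C–O–C with sp³ C, no adjacent C=O → ether.
  CH(COCH3): pendant –COCH3: carbonyl C bonded to two carbons → ketone.
  CH(CH2NH2): pendant –CH2NH2: N on sp³ C, no adjacent C=O → amine.
  CO: –C(=O)– with carbon on both sides → ketone.
  CH2COOCH2: –C(=O)–O–C with C on the carbonyl side → ester.
  CH=CH: C=C double bond → alkene.
  CH(NH2): –NH2 on an sp³ carbon with no adjacent C=O → amine.
  CH2OH: –OH on an sp³ carbon → alcohol.
No segment is a aldehyde: CH(COCH3) is ketone, not aldehyde; CO is ketone, not aldehyde; CH2COOCH2 is ester, not aldehyde. → 0.

0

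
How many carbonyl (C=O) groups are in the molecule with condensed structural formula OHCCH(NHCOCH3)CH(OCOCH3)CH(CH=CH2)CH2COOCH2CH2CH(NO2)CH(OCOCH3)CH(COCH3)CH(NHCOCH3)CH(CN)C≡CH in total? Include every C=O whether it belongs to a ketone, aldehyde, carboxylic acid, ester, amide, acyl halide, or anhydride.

7

OHC: aldehyde, 1 C=O (running total 1).
CH(NHCOCH3): amide, 1 C=O (running total 2).
CH(OCOCH3): ester, 1 C=O (running total 3).
CH2COOCH2: ester, 1 C=O (running total 4).
CH(OCOCH3): ester, 1 C=O (running total 5).
CH(COCH3): ketone, 1 C=O (running total 6).
CH(NHCOCH3): amide, 1 C=O (running total 7).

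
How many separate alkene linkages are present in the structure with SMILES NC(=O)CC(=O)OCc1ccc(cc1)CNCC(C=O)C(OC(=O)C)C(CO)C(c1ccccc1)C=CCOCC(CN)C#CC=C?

2

Reading the structure from left to right:
  H2NCO: –C(=O)NH2: carbonyl C bonded to C and to N → amide (the N is not a separate amine).
  CH2COOCH2: –C(=O)–O–C with C on the carbonyl side → ester.
  C6H4: para-disubstituted benzene ring → arene.
  CH2NHCH2: C–N–C with sp³ carbons and no adjacent C=O → amine (secondary).
  CH(CHO): pendant –CHO: carbonyl C bonded to C and H → aldehyde.
  CH(OCOCH3): pendant –OC(=O)CH3: an acyloxy group → ester.
  CH(CH2OH): pendant –CH2OH on an sp³ backbone C → alcohol.
  CH(C6H5): pendant –C6H5: benzene ring → arene.
  CH=CH: C=C double bond → alkene.
  CH2OCH2: C–O–C with sp³ carbons on both sides and no adjacent C=O → ether.
  CH(CH2NH2): pendant –CH2NH2: N on sp³ C, no adjacent C=O → amine.
  C≡C: C≡C triple bond → alkyne.
  CH=CH2: C=C double bond → alkene.
Alkene appears at: CH=CH, CH=CH2 → 2.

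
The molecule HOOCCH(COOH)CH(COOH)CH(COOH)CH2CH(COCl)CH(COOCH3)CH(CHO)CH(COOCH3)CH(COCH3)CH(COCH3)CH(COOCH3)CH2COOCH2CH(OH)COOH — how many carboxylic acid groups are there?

Working along the chain:
  HOOC: –COOH: carbonyl C bonded to –OH and C → carboxylic acid (the –OH is not a separate alcohol).
  CH(COOH): pendant –COOH: carbonyl C bonded to C and –OH → carboxylic acid.
  CH(COOH): pendant –COOH: carbonyl C bonded to C and –OH → carboxylic acid.
  CH(COOH): pendant –COOH: carbonyl C bonded to C and –OH → carboxylic acid.
  CH(COCl): pendant –C(=O)X: carbonyl C bonded to C and halogen → acyl halide.
  CH(COOCH3): pendant –COOCH3: carbonyl C bonded to C and –OCH3 → ester.
  CH(CHO): pendant –CHO: carbonyl C bonded to C and H → aldehyde.
  CH(COOCH3): pendant –COOCH3: carbonyl C bonded to C and –OCH3 → ester.
  CH(COCH3): pendant –COCH3: carbonyl C bonded to two carbons → ketone.
  CH(COCH3): pendant –COCH3: carbonyl C bonded to two carbons → ketone.
  CH(COOCH3): pendant –COOCH3: carbonyl C bonded to C and –OCH3 → ester.
  CH2COOCH2: –C(=O)–O–C with C on the carbonyl side → ester.
  CH(OH): –OH on an sp³ carbon → alcohol (secondary).
  COOH: –COOH: carbonyl C bonded to –OH and C → carboxylic acid (the –OH is not a separate alcohol).
Carboxylic acid appears at: HOOC, CH(COOH), CH(COOH), CH(COOH), COOH → 5.

5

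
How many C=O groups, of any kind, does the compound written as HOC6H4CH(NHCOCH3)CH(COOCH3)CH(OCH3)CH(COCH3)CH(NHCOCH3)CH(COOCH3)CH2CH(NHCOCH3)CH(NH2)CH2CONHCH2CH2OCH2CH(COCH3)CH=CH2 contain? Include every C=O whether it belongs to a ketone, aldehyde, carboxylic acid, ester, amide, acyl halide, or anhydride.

CH(NHCOCH3): amide, 1 C=O (running total 1).
CH(COOCH3): ester, 1 C=O (running total 2).
CH(COCH3): ketone, 1 C=O (running total 3).
CH(NHCOCH3): amide, 1 C=O (running total 4).
CH(COOCH3): ester, 1 C=O (running total 5).
CH(NHCOCH3): amide, 1 C=O (running total 6).
CH2CONHCH2: amide, 1 C=O (running total 7).
CH(COCH3): ketone, 1 C=O (running total 8).

8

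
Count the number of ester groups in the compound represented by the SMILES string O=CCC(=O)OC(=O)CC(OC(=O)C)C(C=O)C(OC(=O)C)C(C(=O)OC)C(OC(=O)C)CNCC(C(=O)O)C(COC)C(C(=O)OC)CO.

Working along the chain:
  OHC: terminal –CHO: carbonyl C bonded to H and C → aldehyde.
  CH2CO-O-COCH2: two acyl groups sharing one oxygen, –C(=O)–O–C(=O)– → anhydride.
  CH(OCOCH3): pendant –OC(=O)CH3: an acyloxy group → ester.
  CH(CHO): pendant –CHO: carbonyl C bonded to C and H → aldehyde.
  CH(OCOCH3): pendant –OC(=O)CH3: an acyloxy group → ester.
  CH(COOCH3): pendant –COOCH3: carbonyl C bonded to C and –OCH3 → ester.
  CH(OCOCH3): pendant –OC(=O)CH3: an acyloxy group → ester.
  CH2NHCH2: C–N–C with sp³ carbons and no adjacent C=O → amine (secondary).
  CH(COOH): pendant –COOH: carbonyl C bonded to C and –OH → carboxylic acid.
  CH(CH2OCH3): pendant –CH2OCH3: C–O–C linkage → ether.
  CH(COOCH3): pendant –COOCH3: carbonyl C bonded to C and –OCH3 → ester.
  CH2OH: –OH on an sp³ carbon → alcohol.
Ester appears at: CH(OCOCH3), CH(OCOCH3), CH(COOCH3), CH(OCOCH3), CH(COOCH3) → 5.

5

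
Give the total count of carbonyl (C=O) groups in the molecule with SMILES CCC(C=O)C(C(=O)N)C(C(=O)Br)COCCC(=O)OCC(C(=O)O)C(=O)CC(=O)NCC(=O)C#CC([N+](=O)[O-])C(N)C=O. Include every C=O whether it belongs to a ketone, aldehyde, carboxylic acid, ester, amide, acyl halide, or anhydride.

CH(CHO): aldehyde, 1 C=O (running total 1).
CH(CONH2): amide, 1 C=O (running total 2).
CH(COBr): acyl halide, 1 C=O (running total 3).
CH2COOCH2: ester, 1 C=O (running total 4).
CH(COOH): carboxylic acid, 1 C=O (running total 5).
CO: ketone, 1 C=O (running total 6).
CH2CONHCH2: amide, 1 C=O (running total 7).
CO: ketone, 1 C=O (running total 8).
CHO: aldehyde, 1 C=O (running total 9).

9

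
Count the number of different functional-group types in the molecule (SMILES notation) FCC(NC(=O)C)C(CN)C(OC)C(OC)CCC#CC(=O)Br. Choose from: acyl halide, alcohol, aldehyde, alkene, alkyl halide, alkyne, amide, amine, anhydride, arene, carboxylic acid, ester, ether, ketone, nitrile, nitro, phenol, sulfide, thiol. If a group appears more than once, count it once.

6

Reading the structure from left to right:
  FCH2: halogen on an sp³ carbon → alkyl halide.
  CH(NHCOCH3): pendant –NHC(=O)CH3: N bonded to a carbonyl → amide (not amine).
  CH(CH2NH2): pendant –CH2NH2: N on sp³ C, no adjacent C=O → amine.
  CH(OCH3): pendant –OCH3: C–O–C with sp³ C, no adjacent C=O → ether.
  CH(OCH3): pendant –OCH3: C–O–C with sp³ C, no adjacent C=O → ether.
  C≡C: C≡C triple bond → alkyne.
  COBr: –C(=O)Br: carbonyl C bonded to C and to a halogen → acyl halide (not alkyl halide).
Distinct types present: acyl halide, alkyl halide, alkyne, amide, amine, ether.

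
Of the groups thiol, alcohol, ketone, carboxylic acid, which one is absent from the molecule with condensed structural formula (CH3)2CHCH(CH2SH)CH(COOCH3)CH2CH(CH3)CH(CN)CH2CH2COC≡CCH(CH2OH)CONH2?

thiol: present (CH(CH2SH) — pendant –CH2SH → thiol).
ketone: present (CO — –C(=O)– with carbon on both sides → ketone).
alcohol: present (CH(CH2OH) — pendant –CH2OH on an sp³ backbone C → alcohol).
carboxylic acid: absent. In CH(COOCH3), the acyl oxygen is bonded to carbon (–O–C), not to H, so this is an ester. In CONH2, the carbonyl is bonded to nitrogen, not to –OH; that is an amide.

carboxylic acid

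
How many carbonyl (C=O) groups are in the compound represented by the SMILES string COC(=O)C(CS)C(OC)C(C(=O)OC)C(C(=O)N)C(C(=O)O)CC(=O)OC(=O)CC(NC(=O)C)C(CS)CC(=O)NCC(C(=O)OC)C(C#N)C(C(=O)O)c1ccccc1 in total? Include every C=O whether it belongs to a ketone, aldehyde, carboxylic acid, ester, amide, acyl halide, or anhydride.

10

CH3OOC: ester, 1 C=O (running total 1).
CH(COOCH3): ester, 1 C=O (running total 2).
CH(CONH2): amide, 1 C=O (running total 3).
CH(COOH): carboxylic acid, 1 C=O (running total 4).
CH2CO-O-COCH2: anhydride, 2 C=O (running total 6).
CH(NHCOCH3): amide, 1 C=O (running total 7).
CH2CONHCH2: amide, 1 C=O (running total 8).
CH(COOCH3): ester, 1 C=O (running total 9).
CH(COOH): carboxylic acid, 1 C=O (running total 10).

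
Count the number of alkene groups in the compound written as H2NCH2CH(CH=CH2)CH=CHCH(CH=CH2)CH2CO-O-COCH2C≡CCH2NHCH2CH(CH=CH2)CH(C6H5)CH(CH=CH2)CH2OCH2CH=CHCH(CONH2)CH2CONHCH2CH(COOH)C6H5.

Working along the chain:
  H2NCH2: –NH2 on an sp³ carbon with no adjacent C=O → amine.
  CH(CH=CH2): pendant –CH=CH2: C=C double bond → alkene.
  CH=CH: C=C double bond → alkene.
  CH(CH=CH2): pendant –CH=CH2: C=C double bond → alkene.
  CH2CO-O-COCH2: two acyl groups sharing one oxygen, –C(=O)–O–C(=O)– → anhydride.
  C≡C: C≡C triple bond → alkyne.
  CH2NHCH2: C–N–C with sp³ carbons and no adjacent C=O → amine (secondary).
  CH(CH=CH2): pendant –CH=CH2: C=C double bond → alkene.
  CH(C6H5): pendant –C6H5: benzene ring → arene.
  CH(CH=CH2): pendant –CH=CH2: C=C double bond → alkene.
  CH2OCH2: C–O–C with sp³ carbons on both sides and no adjacent C=O → ether.
  CH=CH: C=C double bond → alkene.
  CH(CONH2): pendant –CONH2: carbonyl C bonded to C and N → amide.
  CH2CONHCH2: –C(=O)–N– linkage → amide (the N is not an amine).
  CH(COOH): pendant –COOH: carbonyl C bonded to C and –OH → carboxylic acid.
  C6H5: –C6H5 phenyl ring → arene.
Alkene appears at: CH(CH=CH2), CH=CH, CH(CH=CH2), CH(CH=CH2), CH(CH=CH2), CH=CH → 6.

6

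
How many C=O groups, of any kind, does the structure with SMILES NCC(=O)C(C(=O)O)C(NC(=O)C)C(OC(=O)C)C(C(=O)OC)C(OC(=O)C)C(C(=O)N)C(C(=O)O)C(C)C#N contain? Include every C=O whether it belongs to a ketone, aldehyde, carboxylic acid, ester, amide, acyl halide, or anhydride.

CO: ketone, 1 C=O (running total 1).
CH(COOH): carboxylic acid, 1 C=O (running total 2).
CH(NHCOCH3): amide, 1 C=O (running total 3).
CH(OCOCH3): ester, 1 C=O (running total 4).
CH(COOCH3): ester, 1 C=O (running total 5).
CH(OCOCH3): ester, 1 C=O (running total 6).
CH(CONH2): amide, 1 C=O (running total 7).
CH(COOH): carboxylic acid, 1 C=O (running total 8).

8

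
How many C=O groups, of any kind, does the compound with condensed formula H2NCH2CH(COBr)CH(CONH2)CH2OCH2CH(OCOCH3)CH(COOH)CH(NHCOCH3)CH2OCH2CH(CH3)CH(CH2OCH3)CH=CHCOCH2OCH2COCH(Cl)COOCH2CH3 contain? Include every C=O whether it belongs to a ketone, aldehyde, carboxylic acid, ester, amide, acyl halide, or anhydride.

8

CH(COBr): acyl halide, 1 C=O (running total 1).
CH(CONH2): amide, 1 C=O (running total 2).
CH(OCOCH3): ester, 1 C=O (running total 3).
CH(COOH): carboxylic acid, 1 C=O (running total 4).
CH(NHCOCH3): amide, 1 C=O (running total 5).
CO: ketone, 1 C=O (running total 6).
CO: ketone, 1 C=O (running total 7).
COOCH2CH3: ester, 1 C=O (running total 8).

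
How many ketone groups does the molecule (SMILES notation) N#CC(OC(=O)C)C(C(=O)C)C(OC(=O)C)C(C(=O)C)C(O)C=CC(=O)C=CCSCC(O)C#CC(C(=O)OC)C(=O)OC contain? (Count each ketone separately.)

Reading the structure from left to right:
  N≡C: N≡C–: carbon triple-bonded to nitrogen → nitrile.
  CH(OCOCH3): pendant –OC(=O)CH3: an acyloxy group → ester.
  CH(COCH3): pendant –COCH3: carbonyl C bonded to two carbons → ketone.
  CH(OCOCH3): pendant –OC(=O)CH3: an acyloxy group → ester.
  CH(COCH3): pendant –COCH3: carbonyl C bonded to two carbons → ketone.
  CH(OH): –OH on an sp³ carbon → alcohol (secondary).
  CH=CH: C=C double bond → alkene.
  CO: –C(=O)– with carbon on both sides → ketone.
  CH=CH: C=C double bond → alkene.
  CH2SCH2: C–S–C linkage → sulfide (thioether).
  CH(OH): –OH on an sp³ carbon → alcohol (secondary).
  C≡C: C≡C triple bond → alkyne.
  CH(COOCH3): pendant –COOCH3: carbonyl C bonded to C and –OCH3 → ester.
  COOCH3: –C(=O)OCH3: carbonyl C bonded to C and to –OCH3 → ester (not ketone + ether).
Ketone appears at: CH(COCH3), CH(COCH3), CO → 3.

3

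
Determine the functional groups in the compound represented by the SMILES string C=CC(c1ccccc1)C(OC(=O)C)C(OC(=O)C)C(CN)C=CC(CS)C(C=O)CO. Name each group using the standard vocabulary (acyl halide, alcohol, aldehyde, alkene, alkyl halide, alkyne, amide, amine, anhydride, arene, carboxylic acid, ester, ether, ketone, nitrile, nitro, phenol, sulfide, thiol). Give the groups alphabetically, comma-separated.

Reading the structure from left to right:
  CH2=CH: C=C double bond → alkene.
  CH(C6H5): pendant –C6H5: benzene ring → arene.
  CH(OCOCH3): pendant –OC(=O)CH3: an acyloxy group → ester.
  CH(OCOCH3): pendant –OC(=O)CH3: an acyloxy group → ester.
  CH(CH2NH2): pendant –CH2NH2: N on sp³ C, no adjacent C=O → amine.
  CH=CH: C=C double bond → alkene.
  CH(CH2SH): pendant –CH2SH → thiol.
  CH(CHO): pendant –CHO: carbonyl C bonded to C and H → aldehyde.
  CH2OH: –OH on an sp³ carbon → alcohol.

alcohol, aldehyde, alkene, amine, arene, ester, thiol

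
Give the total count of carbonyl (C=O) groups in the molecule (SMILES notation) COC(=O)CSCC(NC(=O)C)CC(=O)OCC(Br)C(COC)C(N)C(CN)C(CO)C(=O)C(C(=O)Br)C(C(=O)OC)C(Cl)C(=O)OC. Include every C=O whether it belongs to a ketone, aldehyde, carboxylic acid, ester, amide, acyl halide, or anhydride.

CH3OOC: ester, 1 C=O (running total 1).
CH(NHCOCH3): amide, 1 C=O (running total 2).
CH2COOCH2: ester, 1 C=O (running total 3).
CO: ketone, 1 C=O (running total 4).
CH(COBr): acyl halide, 1 C=O (running total 5).
CH(COOCH3): ester, 1 C=O (running total 6).
COOCH3: ester, 1 C=O (running total 7).

7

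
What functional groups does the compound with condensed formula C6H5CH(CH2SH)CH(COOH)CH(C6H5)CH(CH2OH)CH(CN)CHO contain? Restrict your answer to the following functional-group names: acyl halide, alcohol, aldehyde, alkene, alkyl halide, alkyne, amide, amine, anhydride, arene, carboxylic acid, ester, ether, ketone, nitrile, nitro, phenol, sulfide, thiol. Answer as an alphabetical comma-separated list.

Taking each segment in turn:
  C6H5: C6H5– phenyl ring → arene.
  CH(CH2SH): pendant –CH2SH → thiol.
  CH(COOH): pendant –COOH: carbonyl C bonded to C and –OH → carboxylic acid.
  CH(C6H5): pendant –C6H5: benzene ring → arene.
  CH(CH2OH): pendant –CH2OH on an sp³ backbone C → alcohol.
  CH(CN): pendant –C≡N: nitrile.
  CHO: terminal –CHO: carbonyl C bonded to H and C → aldehyde.

alcohol, aldehyde, arene, carboxylic acid, nitrile, thiol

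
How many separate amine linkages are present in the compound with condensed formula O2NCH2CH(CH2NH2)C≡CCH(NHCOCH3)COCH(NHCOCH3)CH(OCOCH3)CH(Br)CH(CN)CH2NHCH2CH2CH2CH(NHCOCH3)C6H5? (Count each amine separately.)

Working along the chain:
  O2NCH2: –NO2 on carbon → nitro group.
  CH(CH2NH2): pendant –CH2NH2: N on sp³ C, no adjacent C=O → amine.
  C≡C: C≡C triple bond → alkyne.
  CH(NHCOCH3): pendant –NHC(=O)CH3: N bonded to a carbonyl → amide (not amine).
  CO: –C(=O)– with carbon on both sides → ketone.
  CH(NHCOCH3): pendant –NHC(=O)CH3: N bonded to a carbonyl → amide (not amine).
  CH(OCOCH3): pendant –OC(=O)CH3: an acyloxy group → ester.
  CH(Br): halogen on an sp³ carbon → alkyl halide.
  CH(CN): pendant –C≡N: nitrile.
  CH2NHCH2: C–N–C with sp³ carbons and no adjacent C=O → amine (secondary).
  CH(NHCOCH3): pendant –NHC(=O)CH3: N bonded to a carbonyl → amide (not amine).
  C6H5: –C6H5 phenyl ring → arene.
Amine appears at: CH(CH2NH2), CH2NHCH2 → 2.

2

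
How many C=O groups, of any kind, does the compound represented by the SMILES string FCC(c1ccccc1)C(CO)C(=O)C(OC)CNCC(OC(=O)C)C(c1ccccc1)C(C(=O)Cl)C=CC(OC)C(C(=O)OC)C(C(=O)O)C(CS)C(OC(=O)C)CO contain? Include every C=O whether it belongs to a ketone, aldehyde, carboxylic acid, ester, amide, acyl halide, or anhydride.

6

CO: ketone, 1 C=O (running total 1).
CH(OCOCH3): ester, 1 C=O (running total 2).
CH(COCl): acyl halide, 1 C=O (running total 3).
CH(COOCH3): ester, 1 C=O (running total 4).
CH(COOH): carboxylic acid, 1 C=O (running total 5).
CH(OCOCH3): ester, 1 C=O (running total 6).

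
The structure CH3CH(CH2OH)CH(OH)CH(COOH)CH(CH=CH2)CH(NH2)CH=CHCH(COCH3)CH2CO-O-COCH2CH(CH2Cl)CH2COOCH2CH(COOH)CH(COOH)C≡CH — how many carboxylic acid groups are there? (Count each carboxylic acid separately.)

3

Reading the structure from left to right:
  CH(CH2OH): pendant –CH2OH on an sp³ backbone C → alcohol.
  CH(OH): –OH on an sp³ carbon → alcohol (secondary).
  CH(COOH): pendant –COOH: carbonyl C bonded to C and –OH → carboxylic acid.
  CH(CH=CH2): pendant –CH=CH2: C=C double bond → alkene.
  CH(NH2): –NH2 on an sp³ carbon with no adjacent C=O → amine.
  CH=CH: C=C double bond → alkene.
  CH(COCH3): pendant –COCH3: carbonyl C bonded to two carbons → ketone.
  CH2CO-O-COCH2: two acyl groups sharing one oxygen, –C(=O)–O–C(=O)– → anhydride.
  CH(CH2Cl): pendant –CH2X: halogen on sp³ carbon → alkyl halide.
  CH2COOCH2: –C(=O)–O–C with C on the carbonyl side → ester.
  CH(COOH): pendant –COOH: carbonyl C bonded to C and –OH → carboxylic acid.
  CH(COOH): pendant –COOH: carbonyl C bonded to C and –OH → carboxylic acid.
  C≡CH: C≡C triple bond → alkyne.
Carboxylic acid appears at: CH(COOH), CH(COOH), CH(COOH) → 3.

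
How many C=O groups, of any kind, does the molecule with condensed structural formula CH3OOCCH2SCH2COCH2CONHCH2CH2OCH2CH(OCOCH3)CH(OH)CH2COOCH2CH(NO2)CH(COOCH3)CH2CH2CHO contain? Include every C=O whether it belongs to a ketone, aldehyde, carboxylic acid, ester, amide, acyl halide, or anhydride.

7

CH3OOC: ester, 1 C=O (running total 1).
CO: ketone, 1 C=O (running total 2).
CH2CONHCH2: amide, 1 C=O (running total 3).
CH(OCOCH3): ester, 1 C=O (running total 4).
CH2COOCH2: ester, 1 C=O (running total 5).
CH(COOCH3): ester, 1 C=O (running total 6).
CHO: aldehyde, 1 C=O (running total 7).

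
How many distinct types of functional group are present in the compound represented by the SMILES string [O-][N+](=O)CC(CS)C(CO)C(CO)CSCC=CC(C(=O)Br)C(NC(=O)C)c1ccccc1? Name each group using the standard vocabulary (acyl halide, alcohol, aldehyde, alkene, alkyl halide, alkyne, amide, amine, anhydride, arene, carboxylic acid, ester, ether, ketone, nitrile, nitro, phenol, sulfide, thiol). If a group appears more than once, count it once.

8

Working along the chain:
  O2NCH2: –NO2 on carbon → nitro group.
  CH(CH2SH): pendant –CH2SH → thiol.
  CH(CH2OH): pendant –CH2OH on an sp³ backbone C → alcohol.
  CH(CH2OH): pendant –CH2OH on an sp³ backbone C → alcohol.
  CH2SCH2: C–S–C linkage → sulfide (thioether).
  CH=CH: C=C double bond → alkene.
  CH(COBr): pendant –C(=O)X: carbonyl C bonded to C and halogen → acyl halide.
  CH(NHCOCH3): pendant –NHC(=O)CH3: N bonded to a carbonyl → amide (not amine).
  C6H5: –C6H5 phenyl ring → arene.
Distinct types present: acyl halide, alcohol, alkene, amide, arene, nitro, sulfide, thiol.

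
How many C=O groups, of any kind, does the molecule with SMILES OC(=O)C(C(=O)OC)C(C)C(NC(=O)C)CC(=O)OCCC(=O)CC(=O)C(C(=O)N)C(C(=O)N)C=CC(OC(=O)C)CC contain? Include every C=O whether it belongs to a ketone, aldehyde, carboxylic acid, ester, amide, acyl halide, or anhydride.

HOOC: carboxylic acid, 1 C=O (running total 1).
CH(COOCH3): ester, 1 C=O (running total 2).
CH(NHCOCH3): amide, 1 C=O (running total 3).
CH2COOCH2: ester, 1 C=O (running total 4).
CO: ketone, 1 C=O (running total 5).
CO: ketone, 1 C=O (running total 6).
CH(CONH2): amide, 1 C=O (running total 7).
CH(CONH2): amide, 1 C=O (running total 8).
CH(OCOCH3): ester, 1 C=O (running total 9).

9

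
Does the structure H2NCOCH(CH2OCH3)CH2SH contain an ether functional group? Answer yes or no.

Reading the structure from left to right:
  H2NCO: –C(=O)NH2: carbonyl C bonded to C and to N → amide (the N is not a separate amine).
  CH(CH2OCH3): pendant –CH2OCH3: C–O–C linkage → ether.
  CH2SH: –SH on an sp³ carbon → thiol.
The CH(CH2OCH3) segment supplies the ether: pendant –CH2OCH3: C–O–C linkage → ether.

yes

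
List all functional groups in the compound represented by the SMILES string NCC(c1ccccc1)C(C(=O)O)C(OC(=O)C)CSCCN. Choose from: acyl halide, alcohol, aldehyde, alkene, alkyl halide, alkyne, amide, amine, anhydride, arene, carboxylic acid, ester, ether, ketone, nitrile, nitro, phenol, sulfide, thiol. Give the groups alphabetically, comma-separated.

Working along the chain:
  H2NCH2: –NH2 on an sp³ carbon with no adjacent C=O → amine.
  CH(C6H5): pendant –C6H5: benzene ring → arene.
  CH(COOH): pendant –COOH: carbonyl C bonded to C and –OH → carboxylic acid.
  CH(OCOCH3): pendant –OC(=O)CH3: an acyloxy group → ester.
  CH2SCH2: C–S–C linkage → sulfide (thioether).
  CH2NH2: –NH2 on an sp³ carbon with no adjacent C=O → amine.

amine, arene, carboxylic acid, ester, sulfide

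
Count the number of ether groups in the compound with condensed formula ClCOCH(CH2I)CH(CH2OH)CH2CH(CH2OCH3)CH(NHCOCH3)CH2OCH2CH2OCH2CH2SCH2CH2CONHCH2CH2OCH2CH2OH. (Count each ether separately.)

–C(=O)Cl: carbonyl C bonded to C and to a halogen → acyl halide (not alkyl halide).
pendant –CH2X: halogen on sp³ carbon → alkyl halide.
pendant –CH2OH on an sp³ backbone C → alcohol.
pendant –CH2OCH3: C–O–C linkage → ether.
pendant –NHC(=O)CH3: N bonded to a carbonyl → amide (not amine).
C–O–C with sp³ carbons on both sides and no adjacent C=O → ether.
C–O–C with sp³ carbons on both sides and no adjacent C=O → ether.
C–S–C linkage → sulfide (thioether).
–C(=O)–N– linkage → amide (the N is not an amine).
C–O–C with sp³ carbons on both sides and no adjacent C=O → ether.
–OH on an sp³ carbon → alcohol.
Ether appears at: CH(CH2OCH3), CH2OCH2, CH2OCH2, CH2OCH2 → 4.

4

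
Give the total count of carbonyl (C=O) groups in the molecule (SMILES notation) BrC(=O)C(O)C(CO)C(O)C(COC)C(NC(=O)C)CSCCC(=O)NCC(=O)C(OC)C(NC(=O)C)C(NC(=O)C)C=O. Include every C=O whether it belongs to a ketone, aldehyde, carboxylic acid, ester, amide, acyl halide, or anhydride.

7

BrCO: acyl halide, 1 C=O (running total 1).
CH(NHCOCH3): amide, 1 C=O (running total 2).
CH2CONHCH2: amide, 1 C=O (running total 3).
CO: ketone, 1 C=O (running total 4).
CH(NHCOCH3): amide, 1 C=O (running total 5).
CH(NHCOCH3): amide, 1 C=O (running total 6).
CHO: aldehyde, 1 C=O (running total 7).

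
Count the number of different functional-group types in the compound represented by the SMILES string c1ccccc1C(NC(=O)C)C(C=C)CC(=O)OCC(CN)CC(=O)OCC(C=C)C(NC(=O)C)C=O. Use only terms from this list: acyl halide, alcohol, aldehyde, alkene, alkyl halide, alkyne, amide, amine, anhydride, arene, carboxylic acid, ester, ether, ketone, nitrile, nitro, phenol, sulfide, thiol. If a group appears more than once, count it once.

6

C6H5– phenyl ring → arene.
pendant –NHC(=O)CH3: N bonded to a carbonyl → amide (not amine).
pendant –CH=CH2: C=C double bond → alkene.
–C(=O)–O–C with C on the carbonyl side → ester.
pendant –CH2NH2: N on sp³ C, no adjacent C=O → amine.
–C(=O)–O–C with C on the carbonyl side → ester.
pendant –CH=CH2: C=C double bond → alkene.
pendant –NHC(=O)CH3: N bonded to a carbonyl → amide (not amine).
terminal –CHO: carbonyl C bonded to H and C → aldehyde.
Distinct types present: aldehyde, alkene, amide, amine, arene, ester.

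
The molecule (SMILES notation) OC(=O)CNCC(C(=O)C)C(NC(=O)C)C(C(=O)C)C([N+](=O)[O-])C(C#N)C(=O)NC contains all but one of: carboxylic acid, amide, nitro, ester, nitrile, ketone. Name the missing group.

carboxylic acid: present (HOOC — –COOH: carbonyl C bonded to –OH and C → carboxylic acid (the –OH is not a separate alcohol)).
nitrile: present (CH(CN) — pendant –C≡N: nitrile).
ketone: present (CH(COCH3) — pendant –COCH3: carbonyl C bonded to two carbons → ketone).
nitro: present (CH(NO2) — –NO2 on an sp³ carbon → nitro (the N=O is not a carbonyl)).
amide: present (CH(NHCOCH3) — pendant –NHC(=O)CH3: N bonded to a carbonyl → amide (not amine)).
ester: no segment matches this pattern.

ester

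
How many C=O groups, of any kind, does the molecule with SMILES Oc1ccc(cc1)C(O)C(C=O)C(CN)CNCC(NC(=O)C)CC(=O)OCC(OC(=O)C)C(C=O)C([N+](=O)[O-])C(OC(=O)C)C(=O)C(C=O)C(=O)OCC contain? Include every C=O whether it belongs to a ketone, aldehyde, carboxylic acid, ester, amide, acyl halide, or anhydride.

CH(CHO): aldehyde, 1 C=O (running total 1).
CH(NHCOCH3): amide, 1 C=O (running total 2).
CH2COOCH2: ester, 1 C=O (running total 3).
CH(OCOCH3): ester, 1 C=O (running total 4).
CH(CHO): aldehyde, 1 C=O (running total 5).
CH(OCOCH3): ester, 1 C=O (running total 6).
CO: ketone, 1 C=O (running total 7).
CH(CHO): aldehyde, 1 C=O (running total 8).
COOCH2CH3: ester, 1 C=O (running total 9).

9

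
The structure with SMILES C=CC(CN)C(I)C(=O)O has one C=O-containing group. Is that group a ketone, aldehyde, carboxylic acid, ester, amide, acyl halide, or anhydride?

The carbonyl is in the COOH segment: –COOH: carbonyl C bonded to –OH and C → carboxylic acid (the –OH is not a separate alcohol).

carboxylic acid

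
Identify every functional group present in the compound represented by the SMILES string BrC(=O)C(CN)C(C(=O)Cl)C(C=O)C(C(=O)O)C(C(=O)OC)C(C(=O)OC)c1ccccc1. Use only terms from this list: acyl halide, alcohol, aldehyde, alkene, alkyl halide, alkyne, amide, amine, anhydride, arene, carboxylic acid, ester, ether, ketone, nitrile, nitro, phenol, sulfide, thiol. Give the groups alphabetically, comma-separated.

–C(=O)Br: carbonyl C bonded to C and to a halogen → acyl halide (not alkyl halide).
pendant –CH2NH2: N on sp³ C, no adjacent C=O → amine.
pendant –C(=O)X: carbonyl C bonded to C and halogen → acyl halide.
pendant –CHO: carbonyl C bonded to C and H → aldehyde.
pendant –COOH: carbonyl C bonded to C and –OH → carboxylic acid.
pendant –COOCH3: carbonyl C bonded to C and –OCH3 → ester.
pendant –COOCH3: carbonyl C bonded to C and –OCH3 → ester.
–C6H5 phenyl ring → arene.

acyl halide, aldehyde, amine, arene, carboxylic acid, ester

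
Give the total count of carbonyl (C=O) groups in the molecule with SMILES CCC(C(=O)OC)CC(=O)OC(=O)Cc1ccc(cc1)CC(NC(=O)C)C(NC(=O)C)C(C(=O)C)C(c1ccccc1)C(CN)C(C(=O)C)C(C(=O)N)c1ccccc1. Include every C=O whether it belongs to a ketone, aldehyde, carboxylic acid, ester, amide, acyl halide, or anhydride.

8

CH(COOCH3): ester, 1 C=O (running total 1).
CH2CO-O-COCH2: anhydride, 2 C=O (running total 3).
CH(NHCOCH3): amide, 1 C=O (running total 4).
CH(NHCOCH3): amide, 1 C=O (running total 5).
CH(COCH3): ketone, 1 C=O (running total 6).
CH(COCH3): ketone, 1 C=O (running total 7).
CH(CONH2): amide, 1 C=O (running total 8).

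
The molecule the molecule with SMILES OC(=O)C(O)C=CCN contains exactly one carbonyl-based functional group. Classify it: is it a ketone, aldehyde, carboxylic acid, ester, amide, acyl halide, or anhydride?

carboxylic acid

The carbonyl is in the HOOC segment: –COOH: carbonyl C bonded to –OH and C → carboxylic acid (the –OH is not a separate alcohol).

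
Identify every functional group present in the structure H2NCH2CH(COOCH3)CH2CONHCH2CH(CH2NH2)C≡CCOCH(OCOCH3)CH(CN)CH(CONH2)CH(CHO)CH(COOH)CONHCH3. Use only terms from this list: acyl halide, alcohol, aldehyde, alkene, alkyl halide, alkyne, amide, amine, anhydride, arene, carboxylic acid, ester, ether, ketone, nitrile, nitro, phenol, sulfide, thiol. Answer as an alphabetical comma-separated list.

Working along the chain:
  H2NCH2: –NH2 on an sp³ carbon with no adjacent C=O → amine.
  CH(COOCH3): pendant –COOCH3: carbonyl C bonded to C and –OCH3 → ester.
  CH2CONHCH2: –C(=O)–N– linkage → amide (the N is not an amine).
  CH(CH2NH2): pendant –CH2NH2: N on sp³ C, no adjacent C=O → amine.
  C≡C: C≡C triple bond → alkyne.
  CO: –C(=O)– with carbon on both sides → ketone.
  CH(OCOCH3): pendant –OC(=O)CH3: an acyloxy group → ester.
  CH(CN): pendant –C≡N: nitrile.
  CH(CONH2): pendant –CONH2: carbonyl C bonded to C and N → amide.
  CH(CHO): pendant –CHO: carbonyl C bonded to C and H → aldehyde.
  CH(COOH): pendant –COOH: carbonyl C bonded to C and –OH → carboxylic acid.
  CONHCH3: –C(=O)NHCH3: carbonyl C bonded to C and to N → amide (the N is not an amine).

aldehyde, alkyne, amide, amine, carboxylic acid, ester, ketone, nitrile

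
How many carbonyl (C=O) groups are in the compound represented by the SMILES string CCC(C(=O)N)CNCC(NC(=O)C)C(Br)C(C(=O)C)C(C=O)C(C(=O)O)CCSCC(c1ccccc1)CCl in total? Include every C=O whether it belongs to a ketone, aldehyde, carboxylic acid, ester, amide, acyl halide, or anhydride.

CH(CONH2): amide, 1 C=O (running total 1).
CH(NHCOCH3): amide, 1 C=O (running total 2).
CH(COCH3): ketone, 1 C=O (running total 3).
CH(CHO): aldehyde, 1 C=O (running total 4).
CH(COOH): carboxylic acid, 1 C=O (running total 5).

5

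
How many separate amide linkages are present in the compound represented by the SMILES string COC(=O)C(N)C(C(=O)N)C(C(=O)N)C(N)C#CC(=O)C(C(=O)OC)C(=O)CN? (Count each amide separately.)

2

Taking each segment in turn:
  CH3OOC: CH3O–C(=O)–: carbonyl C bonded to C and to –OCH3 → ester (not ketone + ether).
  CH(NH2): –NH2 on an sp³ carbon with no adjacent C=O → amine.
  CH(CONH2): pendant –CONH2: carbonyl C bonded to C and N → amide.
  CH(CONH2): pendant –CONH2: carbonyl C bonded to C and N → amide.
  CH(NH2): –NH2 on an sp³ carbon with no adjacent C=O → amine.
  C≡C: C≡C triple bond → alkyne.
  CO: –C(=O)– with carbon on both sides → ketone.
  CH(COOCH3): pendant –COOCH3: carbonyl C bonded to C and –OCH3 → ester.
  CO: –C(=O)– with carbon on both sides → ketone.
  CH2NH2: –NH2 on an sp³ carbon with no adjacent C=O → amine.
Amide appears at: CH(CONH2), CH(CONH2) → 2.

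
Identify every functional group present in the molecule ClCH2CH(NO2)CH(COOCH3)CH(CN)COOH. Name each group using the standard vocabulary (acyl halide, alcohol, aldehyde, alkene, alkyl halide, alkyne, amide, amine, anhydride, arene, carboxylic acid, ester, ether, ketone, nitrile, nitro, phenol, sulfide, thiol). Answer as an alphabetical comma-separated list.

alkyl halide, carboxylic acid, ester, nitrile, nitro

halogen on an sp³ carbon → alkyl halide.
–NO2 on an sp³ carbon → nitro (the N=O is not a carbonyl).
pendant –COOCH3: carbonyl C bonded to C and –OCH3 → ester.
pendant –C≡N: nitrile.
–COOH: carbonyl C bonded to –OH and C → carboxylic acid (the –OH is not a separate alcohol).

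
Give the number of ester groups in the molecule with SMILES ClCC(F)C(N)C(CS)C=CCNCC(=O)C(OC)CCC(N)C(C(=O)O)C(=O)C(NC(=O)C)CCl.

0

halogen on an sp³ carbon → alkyl halide.
halogen on an sp³ carbon → alkyl halide.
–NH2 on an sp³ carbon with no adjacent C=O → amine.
pendant –CH2SH → thiol.
C=C double bond → alkene.
C–N–C with sp³ carbons and no adjacent C=O → amine (secondary).
–C(=O)– with carbon on both sides → ketone.
pendant –OCH3: C–O–C with sp³ C, no adjacent C=O → ether.
–NH2 on an sp³ carbon with no adjacent C=O → amine.
pendant –COOH: carbonyl C bonded to C and –OH → carboxylic acid.
–C(=O)– with carbon on both sides → ketone.
pendant –NHC(=O)CH3: N bonded to a carbonyl → amide (not amine).
halogen on an sp³ carbon → alkyl halide.
No segment is a ester: CO is ketone, not ester; CH(OCH3) is ether, not ester; CH(COOH) is carboxylic acid, not ester. → 0.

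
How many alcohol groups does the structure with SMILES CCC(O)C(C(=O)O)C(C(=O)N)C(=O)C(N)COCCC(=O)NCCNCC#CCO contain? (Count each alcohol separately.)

2

Reading the structure from left to right:
  CH(OH): –OH on an sp³ carbon → alcohol (secondary).
  CH(COOH): pendant –COOH: carbonyl C bonded to C and –OH → carboxylic acid.
  CH(CONH2): pendant –CONH2: carbonyl C bonded to C and N → amide.
  CO: –C(=O)– with carbon on both sides → ketone.
  CH(NH2): –NH2 on an sp³ carbon with no adjacent C=O → amine.
  CH2OCH2: C–O–C with sp³ carbons on both sides and no adjacent C=O → ether.
  CH2CONHCH2: –C(=O)–N– linkage → amide (the N is not an amine).
  CH2NHCH2: C–N–C with sp³ carbons and no adjacent C=O → amine (secondary).
  C≡C: C≡C triple bond → alkyne.
  CH2OH: –OH on an sp³ carbon → alcohol.
Alcohol appears at: CH(OH), CH2OH → 2.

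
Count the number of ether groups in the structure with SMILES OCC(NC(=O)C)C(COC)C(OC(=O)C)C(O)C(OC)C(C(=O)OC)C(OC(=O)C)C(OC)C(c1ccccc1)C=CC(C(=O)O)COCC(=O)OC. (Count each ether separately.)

Working along the chain:
  HOCH2: HO– on an sp³ carbon → alcohol.
  CH(NHCOCH3): pendant –NHC(=O)CH3: N bonded to a carbonyl → amide (not amine).
  CH(CH2OCH3): pendant –CH2OCH3: C–O–C linkage → ether.
  CH(OCOCH3): pendant –OC(=O)CH3: an acyloxy group → ester.
  CH(OH): –OH on an sp³ carbon → alcohol (secondary).
  CH(OCH3): pendant –OCH3: C–O–C with sp³ C, no adjacent C=O → ether.
  CH(COOCH3): pendant –COOCH3: carbonyl C bonded to C and –OCH3 → ester.
  CH(OCOCH3): pendant –OC(=O)CH3: an acyloxy group → ester.
  CH(OCH3): pendant –OCH3: C–O–C with sp³ C, no adjacent C=O → ether.
  CH(C6H5): pendant –C6H5: benzene ring → arene.
  CH=CH: C=C double bond → alkene.
  CH(COOH): pendant –COOH: carbonyl C bonded to C and –OH → carboxylic acid.
  CH2OCH2: C–O–C with sp³ carbons on both sides and no adjacent C=O → ether.
  COOCH3: –C(=O)OCH3: carbonyl C bonded to C and to –OCH3 → ester (not ketone + ether).
Ether appears at: CH(CH2OCH3), CH(OCH3), CH(OCH3), CH2OCH2 → 4.

4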